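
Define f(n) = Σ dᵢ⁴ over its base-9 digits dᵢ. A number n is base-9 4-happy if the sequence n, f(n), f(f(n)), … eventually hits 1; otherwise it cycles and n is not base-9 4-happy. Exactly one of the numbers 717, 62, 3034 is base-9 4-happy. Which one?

717: 717 → 7793 → 5395 → 3363 → 2433 → 243 → 81 → 1  — reaches 1 (base-9 4-happy)
62: 62 → 5392 → 3108 → 434 → 722 → 8208 → 114 → 1378 → 4098 → 1956 → 1394 → 8194 → 290 → 722  — repeats 722 (not base-9 4-happy)
3034: 3034 → 514 → 1378 → 4098 → 1956 → 1394 → 8194 → 290 → 722 → 8208 → 114 → 1378  — repeats 1378 (not base-9 4-happy)

717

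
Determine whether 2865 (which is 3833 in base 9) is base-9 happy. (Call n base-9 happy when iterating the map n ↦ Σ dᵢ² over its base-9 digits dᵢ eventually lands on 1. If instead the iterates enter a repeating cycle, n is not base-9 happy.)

base-9 happy

2865 = (3,8,3,3)_9 → 91
91 = (1,1,1)_9 → 3
3 = (3)_9 → 9
9 = (1,0)_9 → 1  — reached 1.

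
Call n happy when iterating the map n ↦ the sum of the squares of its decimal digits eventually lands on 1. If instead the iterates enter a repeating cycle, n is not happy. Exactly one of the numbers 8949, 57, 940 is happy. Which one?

940

8949: 8949 → 242 → 24 → 20 → 4 → 16 → 37 → 58 → 89 → 145 → 42 → 20  — repeats 20 (not happy)
57: 57 → 74 → 65 → 61 → 37 → 58 → 89 → 145 → 42 → 20 → 4 → 16 → 37  — repeats 37 (not happy)
940: 940 → 97 → 130 → 10 → 1  — reaches 1 (happy)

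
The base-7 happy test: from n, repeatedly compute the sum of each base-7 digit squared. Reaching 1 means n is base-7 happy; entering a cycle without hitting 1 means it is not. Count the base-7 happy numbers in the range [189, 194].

1

189: 189 → 45 → 45  (repeats 45)
190: 190 → 46 → 52 → 10 → 10  (repeats 10)
191: 191 → 49 → 1  (reaches 1)
192: 192 → 54 → 26 → 34 → 52 → 10 → 10  (repeats 10)
193: 193 → 61 → 27 → 45 → 45  (repeats 45)
194: 194 → 70 → 10 → 10  (repeats 10)
base-7 happy: 191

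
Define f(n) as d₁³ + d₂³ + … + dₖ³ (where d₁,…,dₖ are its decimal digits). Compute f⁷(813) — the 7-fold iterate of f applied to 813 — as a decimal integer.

813 → 8³ + 1³ + 3³ = 512 + 1 + 27 = 540
540 → 5³ + 4³ + 0³ = 125 + 64 + 0 = 189
189 → 1³ + 8³ + 9³ = 1 + 512 + 729 = 1242
1242 → 1³ + 2³ + 4³ + 2³ = 1 + 8 + 64 + 8 = 81
81 → 8³ + 1³ = 512 + 1 = 513
513 → 5³ + 1³ + 3³ = 125 + 1 + 27 = 153
153 → 1³ + 5³ + 3³ = 1 + 125 + 27 = 153

153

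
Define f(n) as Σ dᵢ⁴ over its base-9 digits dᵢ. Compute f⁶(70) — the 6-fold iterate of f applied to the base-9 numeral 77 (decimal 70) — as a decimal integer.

1956

70 = (7,7)_9 → 4802
4802 = (6,5,2,5)_9 → 2562
2562 = (3,4,5,6)_9 → 2258
2258 = (3,0,7,8)_9 → 6578
6578 = (1,0,0,1,8)_9 → 4098
4098 = (5,5,5,3)_9 → 1956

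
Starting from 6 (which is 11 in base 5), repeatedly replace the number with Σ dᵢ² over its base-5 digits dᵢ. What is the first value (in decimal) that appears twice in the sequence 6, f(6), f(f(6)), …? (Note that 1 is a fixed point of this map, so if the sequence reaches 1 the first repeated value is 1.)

4

6 = (1,1)_5 → 1² + 1² = 1 + 1 = 2
2 = (2)_5 → 2² = 4
4 = (4)_5 → 4² = 16
16 = (3,1)_5 → 3² + 1² = 9 + 1 = 10
10 = (2,0)_5 → 2² + 0² = 4 + 0 = 4  — 4 already appeared earlier.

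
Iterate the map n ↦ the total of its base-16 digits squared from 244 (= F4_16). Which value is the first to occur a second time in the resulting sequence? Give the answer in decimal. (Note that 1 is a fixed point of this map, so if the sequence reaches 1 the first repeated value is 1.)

169

244 = (15,4)_16 → 15² + 4² = 241
241 = (15,1)_16 → 15² + 1² = 226
226 = (14,2)_16 → 14² + 2² = 200
200 = (12,8)_16 → 12² + 8² = 208
208 = (13,0)_16 → 13² + 0² = 169
169 = (10,9)_16 → 10² + 9² = 181
181 = (11,5)_16 → 11² + 5² = 146
146 = (9,2)_16 → 9² + 2² = 85
85 = (5,5)_16 → 5² + 5² = 50
50 = (3,2)_16 → 3² + 2² = 13
13 = (13)_16 → 13² = 169  — 169 already appeared earlier.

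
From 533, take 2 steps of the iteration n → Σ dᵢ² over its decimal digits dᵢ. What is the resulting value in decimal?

533 → 5² + 3² + 3² = 25 + 9 + 9 = 43
43 → 4² + 3² = 16 + 9 = 25

25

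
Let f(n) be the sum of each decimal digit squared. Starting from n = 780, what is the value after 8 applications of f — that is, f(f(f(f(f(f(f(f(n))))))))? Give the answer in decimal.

780 → 7² + 8² + 0² = 113
113 → 1² + 1² + 3² = 11
11 → 1² + 1² = 2
2 → 2² = 4
4 → 4² = 16
16 → 1² + 6² = 37
37 → 3² + 7² = 58
58 → 5² + 8² = 89

89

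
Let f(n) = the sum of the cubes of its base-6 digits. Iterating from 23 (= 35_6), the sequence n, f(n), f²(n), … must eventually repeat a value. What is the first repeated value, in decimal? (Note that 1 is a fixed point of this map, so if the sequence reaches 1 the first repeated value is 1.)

73

23 = (3,5)_6 → 3³ + 5³ = 27 + 125 = 152
152 = (4,1,2)_6 → 4³ + 1³ + 2³ = 64 + 1 + 8 = 73
73 = (2,0,1)_6 → 2³ + 0³ + 1³ = 8 + 0 + 1 = 9
9 = (1,3)_6 → 1³ + 3³ = 1 + 27 = 28
28 = (4,4)_6 → 4³ + 4³ = 64 + 64 = 128
128 = (3,3,2)_6 → 3³ + 3³ + 2³ = 27 + 27 + 8 = 62
62 = (1,4,2)_6 → 1³ + 4³ + 2³ = 1 + 64 + 8 = 73  — 73 already appeared earlier.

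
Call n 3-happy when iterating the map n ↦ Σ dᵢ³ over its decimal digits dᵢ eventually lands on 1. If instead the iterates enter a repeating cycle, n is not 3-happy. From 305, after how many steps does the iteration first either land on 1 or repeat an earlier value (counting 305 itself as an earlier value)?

7

305 → 3³ + 0³ + 5³ = 27 + 0 + 125 = 152
152 → 1³ + 5³ + 2³ = 1 + 125 + 8 = 134
134 → 1³ + 3³ + 4³ = 1 + 27 + 64 = 92
92 → 9³ + 2³ = 729 + 8 = 737
737 → 7³ + 3³ + 7³ = 343 + 27 + 343 = 713
713 → 7³ + 1³ + 3³ = 343 + 1 + 27 = 371
371 → 3³ + 7³ + 1³ = 27 + 343 + 1 = 371  — 371 repeats.
That took 7 steps.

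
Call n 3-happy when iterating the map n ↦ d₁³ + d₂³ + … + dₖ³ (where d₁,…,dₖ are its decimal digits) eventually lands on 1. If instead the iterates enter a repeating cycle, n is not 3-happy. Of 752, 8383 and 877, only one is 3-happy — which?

877

752: 752 → 476 → 623 → 251 → 134 → 92 → 737 → 713 → 371 → 371  — repeats 371 (not 3-happy)
8383: 8383 → 1078 → 856 → 853 → 664 → 496 → 1009 → 730 → 370 → 370  — repeats 370 (not 3-happy)
877: 877 → 1198 → 1243 → 100 → 1  — reaches 1 (3-happy)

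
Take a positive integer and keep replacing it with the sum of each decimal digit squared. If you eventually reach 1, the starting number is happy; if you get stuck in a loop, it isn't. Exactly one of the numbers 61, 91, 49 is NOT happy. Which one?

61

61: 61 → 37 → 58 → 89 → 145 → 42 → 20 → 4 → 16 → 37  — repeats 37 (not happy)
91: 91 → 82 → 68 → 100 → 1  — reaches 1 (happy)
49: 49 → 97 → 130 → 10 → 1  — reaches 1 (happy)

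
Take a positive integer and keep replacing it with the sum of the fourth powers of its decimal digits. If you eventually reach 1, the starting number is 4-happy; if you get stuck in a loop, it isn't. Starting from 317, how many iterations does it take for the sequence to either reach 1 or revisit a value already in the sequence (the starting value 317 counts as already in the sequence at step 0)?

317 → 3⁴ + 1⁴ + 7⁴ = 2483
2483 → 2⁴ + 4⁴ + 8⁴ + 3⁴ = 4449
4449 → 4⁴ + 4⁴ + 4⁴ + 9⁴ = 7329
7329 → 7⁴ + 3⁴ + 2⁴ + 9⁴ = 9059
9059 → 9⁴ + 0⁴ + 5⁴ + 9⁴ = 13747
13747 → 1⁴ + 3⁴ + 7⁴ + 4⁴ + 7⁴ = 5140
5140 → 5⁴ + 1⁴ + 4⁴ + 0⁴ = 882
882 → 8⁴ + 8⁴ + 2⁴ = 8208
8208 → 8⁴ + 2⁴ + 0⁴ + 8⁴ = 8208  — 8208 repeats.
That took 9 steps.

9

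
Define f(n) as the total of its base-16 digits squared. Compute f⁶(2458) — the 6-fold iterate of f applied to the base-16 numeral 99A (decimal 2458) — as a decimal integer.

2458 = (9,9,10)_16 → 9² + 9² + 10² = 81 + 81 + 100 = 262
262 = (1,0,6)_16 → 1² + 0² + 6² = 1 + 0 + 36 = 37
37 = (2,5)_16 → 2² + 5² = 4 + 25 = 29
29 = (1,13)_16 → 1² + 13² = 1 + 169 = 170
170 = (10,10)_16 → 10² + 10² = 100 + 100 = 200
200 = (12,8)_16 → 12² + 8² = 144 + 64 = 208

208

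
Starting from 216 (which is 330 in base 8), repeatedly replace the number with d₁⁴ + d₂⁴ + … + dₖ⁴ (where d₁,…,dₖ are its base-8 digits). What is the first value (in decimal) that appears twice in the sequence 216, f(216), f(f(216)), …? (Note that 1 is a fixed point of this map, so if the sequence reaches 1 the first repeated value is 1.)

1

216 = (3,3,0)_8 → 3⁴ + 3⁴ + 0⁴ = 162
162 = (2,4,2)_8 → 2⁴ + 4⁴ + 2⁴ = 288
288 = (4,4,0)_8 → 4⁴ + 4⁴ + 0⁴ = 512
512 = (1,0,0,0)_8 → 1⁴ + 0⁴ + 0⁴ + 0⁴ = 1  — reached the fixed point 1.
1 → 1, so 1 is the first repeated value.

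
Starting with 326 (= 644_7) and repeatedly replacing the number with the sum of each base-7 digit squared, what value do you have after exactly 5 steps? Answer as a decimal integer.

50

326 = (6,4,4)_7 → 6² + 4² + 4² = 68
68 = (1,2,5)_7 → 1² + 2² + 5² = 30
30 = (4,2)_7 → 4² + 2² = 20
20 = (2,6)_7 → 2² + 6² = 40
40 = (5,5)_7 → 5² + 5² = 50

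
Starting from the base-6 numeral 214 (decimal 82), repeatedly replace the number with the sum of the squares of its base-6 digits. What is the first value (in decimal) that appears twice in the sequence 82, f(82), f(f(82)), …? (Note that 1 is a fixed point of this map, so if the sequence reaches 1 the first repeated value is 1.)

82 = (2,1,4)_6 → 2² + 1² + 4² = 4 + 1 + 16 = 21
21 = (3,3)_6 → 3² + 3² = 9 + 9 = 18
18 = (3,0)_6 → 3² + 0² = 9 + 0 = 9
9 = (1,3)_6 → 1² + 3² = 1 + 9 = 10
10 = (1,4)_6 → 1² + 4² = 1 + 16 = 17
17 = (2,5)_6 → 2² + 5² = 4 + 25 = 29
29 = (4,5)_6 → 4² + 5² = 16 + 25 = 41
41 = (1,0,5)_6 → 1² + 0² + 5² = 1 + 0 + 25 = 26
26 = (4,2)_6 → 4² + 2² = 16 + 4 = 20
20 = (3,2)_6 → 3² + 2² = 9 + 4 = 13
13 = (2,1)_6 → 2² + 1² = 4 + 1 = 5
5 = (5)_6 → 5² = 25
25 = (4,1)_6 → 4² + 1² = 16 + 1 = 17  — 17 already appeared earlier.

17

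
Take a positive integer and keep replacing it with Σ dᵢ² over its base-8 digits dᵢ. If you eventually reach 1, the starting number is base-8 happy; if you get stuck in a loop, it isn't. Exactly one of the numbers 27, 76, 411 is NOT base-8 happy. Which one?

27: 27 → 18 → 8 → 1  — reaches 1 (base-8 happy)
76: 76 → 18 → 8 → 1  — reaches 1 (base-8 happy)
411: 411 → 54 → 72 → 2 → 4 → 16 → 4  — repeats 4 (not base-8 happy)

411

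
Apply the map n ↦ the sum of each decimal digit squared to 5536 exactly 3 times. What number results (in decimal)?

37

5536 → 5² + 5² + 3² + 6² = 25 + 25 + 9 + 36 = 95
95 → 9² + 5² = 81 + 25 = 106
106 → 1² + 0² + 6² = 1 + 0 + 36 = 37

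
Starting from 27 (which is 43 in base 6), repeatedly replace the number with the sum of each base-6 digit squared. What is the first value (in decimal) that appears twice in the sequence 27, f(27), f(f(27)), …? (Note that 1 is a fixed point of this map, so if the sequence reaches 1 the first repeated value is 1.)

27 = (4,3)_6 → 4² + 3² = 25
25 = (4,1)_6 → 4² + 1² = 17
17 = (2,5)_6 → 2² + 5² = 29
29 = (4,5)_6 → 4² + 5² = 41
41 = (1,0,5)_6 → 1² + 0² + 5² = 26
26 = (4,2)_6 → 4² + 2² = 20
20 = (3,2)_6 → 3² + 2² = 13
13 = (2,1)_6 → 2² + 1² = 5
5 = (5)_6 → 5² = 25  — 25 already appeared earlier.

25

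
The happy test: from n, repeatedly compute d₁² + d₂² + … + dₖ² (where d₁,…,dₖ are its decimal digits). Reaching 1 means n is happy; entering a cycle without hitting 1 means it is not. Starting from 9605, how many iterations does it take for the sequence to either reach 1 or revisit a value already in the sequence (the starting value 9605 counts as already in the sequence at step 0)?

9605 → 9² + 6² + 0² + 5² = 142
142 → 1² + 4² + 2² = 21
21 → 2² + 1² = 5
5 → 5² = 25
25 → 2² + 5² = 29
29 → 2² + 9² = 85
85 → 8² + 5² = 89
89 → 8² + 9² = 145
145 → 1² + 4² + 5² = 42
42 → 4² + 2² = 20
20 → 2² + 0² = 4
4 → 4² = 16
16 → 1² + 6² = 37
37 → 3² + 7² = 58
58 → 5² + 8² = 89  — 89 repeats.
That took 15 steps.

15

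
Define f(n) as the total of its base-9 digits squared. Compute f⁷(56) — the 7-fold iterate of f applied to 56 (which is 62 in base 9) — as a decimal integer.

68

56 = (6,2)_9 → 6² + 2² = 40
40 = (4,4)_9 → 4² + 4² = 32
32 = (3,5)_9 → 3² + 5² = 34
34 = (3,7)_9 → 3² + 7² = 58
58 = (6,4)_9 → 6² + 4² = 52
52 = (5,7)_9 → 5² + 7² = 74
74 = (8,2)_9 → 8² + 2² = 68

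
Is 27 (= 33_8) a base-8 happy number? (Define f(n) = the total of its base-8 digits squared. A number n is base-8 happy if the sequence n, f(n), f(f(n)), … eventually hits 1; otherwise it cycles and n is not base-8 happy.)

base-8 happy

27 = (3,3)_8 → 18
18 = (2,2)_8 → 8
8 = (1,0)_8 → 1  — reached 1.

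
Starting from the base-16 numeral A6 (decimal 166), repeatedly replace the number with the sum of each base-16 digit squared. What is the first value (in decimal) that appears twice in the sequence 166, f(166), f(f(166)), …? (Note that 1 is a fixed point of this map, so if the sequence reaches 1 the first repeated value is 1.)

166 = (10,6)_16 → 10² + 6² = 136
136 = (8,8)_16 → 8² + 8² = 128
128 = (8,0)_16 → 8² + 0² = 64
64 = (4,0)_16 → 4² + 0² = 16
16 = (1,0)_16 → 1² + 0² = 1  — reached the fixed point 1.
1 → 1, so 1 is the first repeated value.

1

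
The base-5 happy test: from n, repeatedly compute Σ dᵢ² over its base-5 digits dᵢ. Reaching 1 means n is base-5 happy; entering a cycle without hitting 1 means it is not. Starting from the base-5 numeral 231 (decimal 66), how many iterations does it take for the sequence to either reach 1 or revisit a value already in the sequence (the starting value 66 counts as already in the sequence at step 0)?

66 = (2,3,1)_5 → 2² + 3² + 1² = 4 + 9 + 1 = 14
14 = (2,4)_5 → 2² + 4² = 4 + 16 = 20
20 = (4,0)_5 → 4² + 0² = 16 + 0 = 16
16 = (3,1)_5 → 3² + 1² = 9 + 1 = 10
10 = (2,0)_5 → 2² + 0² = 4 + 0 = 4
4 = (4)_5 → 4² = 16  — 16 repeats.
That took 6 steps.

6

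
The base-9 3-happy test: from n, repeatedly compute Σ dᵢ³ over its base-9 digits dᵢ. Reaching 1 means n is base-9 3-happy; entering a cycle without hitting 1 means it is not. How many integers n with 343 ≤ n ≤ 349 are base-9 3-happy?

343: 343 → 73 → 513 → 243 → 27 → 27  (repeats 27)
344: 344 → 80 → 1024 → 496 → 218 → 232 → 694 → 638 → 1198 → 470 → 476 → 980 → 540 → 432 → 152 → 856 → 128 → 134 → 638  (repeats 638)
345: 345 → 99 → 9 → 1  (reaches 1)
346: 346 → 136 → 218 → 232 → 694 → 638 → 1198 → 470 → 476 → 980 → 540 → 432 → 152 → 856 → 128 → 134 → 638  (repeats 638)
347: 347 → 197 → 547 → 775 → 127 → 127  (repeats 127)
348: 348 → 288 → 152 → 856 → 128 → 134 → 638 → 1198 → 470 → 476 → 980 → 540 → 432 → 152  (repeats 152)
349: 349 → 415 → 127 → 127  (repeats 127)
base-9 3-happy: 345

1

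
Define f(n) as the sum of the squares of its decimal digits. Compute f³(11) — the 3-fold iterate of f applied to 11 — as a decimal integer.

11 → 1² + 1² = 2
2 → 2² = 4
4 → 4² = 16

16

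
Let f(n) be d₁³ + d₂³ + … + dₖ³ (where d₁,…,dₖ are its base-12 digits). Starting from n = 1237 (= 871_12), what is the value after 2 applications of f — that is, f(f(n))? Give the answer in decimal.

1520

1237 = (8,7,1)_12 → 8³ + 7³ + 1³ = 512 + 343 + 1 = 856
856 = (5,11,4)_12 → 5³ + 11³ + 4³ = 125 + 1331 + 64 = 1520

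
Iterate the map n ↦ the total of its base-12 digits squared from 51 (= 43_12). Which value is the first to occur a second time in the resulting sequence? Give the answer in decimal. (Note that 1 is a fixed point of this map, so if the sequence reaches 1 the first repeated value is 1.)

51 = (4,3)_12 → 4² + 3² = 25
25 = (2,1)_12 → 2² + 1² = 5
5 = (5)_12 → 5² = 25  — 25 already appeared earlier.

25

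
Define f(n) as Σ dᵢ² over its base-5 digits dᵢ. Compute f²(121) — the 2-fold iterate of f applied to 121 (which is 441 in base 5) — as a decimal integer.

11

121 = (4,4,1)_5 → 4² + 4² + 1² = 16 + 16 + 1 = 33
33 = (1,1,3)_5 → 1² + 1² + 3² = 1 + 1 + 9 = 11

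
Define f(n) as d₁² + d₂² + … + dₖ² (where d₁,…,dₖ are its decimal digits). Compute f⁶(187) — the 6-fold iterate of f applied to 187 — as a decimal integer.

187 → 1² + 8² + 7² = 1 + 64 + 49 = 114
114 → 1² + 1² + 4² = 1 + 1 + 16 = 18
18 → 1² + 8² = 1 + 64 = 65
65 → 6² + 5² = 36 + 25 = 61
61 → 6² + 1² = 36 + 1 = 37
37 → 3² + 7² = 9 + 49 = 58

58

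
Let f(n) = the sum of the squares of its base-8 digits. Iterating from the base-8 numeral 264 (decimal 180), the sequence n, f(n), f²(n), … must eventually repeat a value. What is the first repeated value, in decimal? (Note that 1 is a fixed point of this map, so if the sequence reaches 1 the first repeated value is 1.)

180 = (2,6,4)_8 → 2² + 6² + 4² = 4 + 36 + 16 = 56
56 = (7,0)_8 → 7² + 0² = 49 + 0 = 49
49 = (6,1)_8 → 6² + 1² = 36 + 1 = 37
37 = (4,5)_8 → 4² + 5² = 16 + 25 = 41
41 = (5,1)_8 → 5² + 1² = 25 + 1 = 26
26 = (3,2)_8 → 3² + 2² = 9 + 4 = 13
13 = (1,5)_8 → 1² + 5² = 1 + 25 = 26  — 26 already appeared earlier.

26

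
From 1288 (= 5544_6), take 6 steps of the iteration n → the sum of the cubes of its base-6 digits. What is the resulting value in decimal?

91

1288 = (5,5,4,4)_6 → 5³ + 5³ + 4³ + 4³ = 378
378 = (1,4,3,0)_6 → 1³ + 4³ + 3³ + 0³ = 92
92 = (2,3,2)_6 → 2³ + 3³ + 2³ = 43
43 = (1,1,1)_6 → 1³ + 1³ + 1³ = 3
3 = (3)_6 → 3³ = 27
27 = (4,3)_6 → 4³ + 3³ = 91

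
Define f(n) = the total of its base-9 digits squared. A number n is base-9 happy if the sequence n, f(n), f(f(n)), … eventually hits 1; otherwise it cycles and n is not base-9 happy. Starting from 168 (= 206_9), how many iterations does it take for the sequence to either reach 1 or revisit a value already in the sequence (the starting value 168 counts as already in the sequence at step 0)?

8

168 = (2,0,6)_9 → 2² + 0² + 6² = 4 + 0 + 36 = 40
40 = (4,4)_9 → 4² + 4² = 16 + 16 = 32
32 = (3,5)_9 → 3² + 5² = 9 + 25 = 34
34 = (3,7)_9 → 3² + 7² = 9 + 49 = 58
58 = (6,4)_9 → 6² + 4² = 36 + 16 = 52
52 = (5,7)_9 → 5² + 7² = 25 + 49 = 74
74 = (8,2)_9 → 8² + 2² = 64 + 4 = 68
68 = (7,5)_9 → 7² + 5² = 49 + 25 = 74  — 74 repeats.
That took 8 steps.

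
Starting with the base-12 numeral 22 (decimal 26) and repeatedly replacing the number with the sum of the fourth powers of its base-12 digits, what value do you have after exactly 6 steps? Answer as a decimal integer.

17042

26 = (2,2)_12 → 2⁴ + 2⁴ = 16 + 16 = 32
32 = (2,8)_12 → 2⁴ + 8⁴ = 16 + 4096 = 4112
4112 = (2,4,6,8)_12 → 2⁴ + 4⁴ + 6⁴ + 8⁴ = 16 + 256 + 1296 + 4096 = 5664
5664 = (3,3,4,0)_12 → 3⁴ + 3⁴ + 4⁴ + 0⁴ = 81 + 81 + 256 + 0 = 418
418 = (2,10,10)_12 → 2⁴ + 10⁴ + 10⁴ = 16 + 10000 + 10000 = 20016
20016 = (11,7,0,0)_12 → 11⁴ + 7⁴ + 0⁴ + 0⁴ = 14641 + 2401 + 0 + 0 = 17042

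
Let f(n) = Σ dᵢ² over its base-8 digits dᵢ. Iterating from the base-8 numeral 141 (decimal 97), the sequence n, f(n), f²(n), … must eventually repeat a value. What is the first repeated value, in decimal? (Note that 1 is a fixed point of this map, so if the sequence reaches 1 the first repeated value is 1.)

97 = (1,4,1)_8 → 1² + 4² + 1² = 18
18 = (2,2)_8 → 2² + 2² = 8
8 = (1,0)_8 → 1² + 0² = 1  — reached the fixed point 1.
1 → 1, so 1 is the first repeated value.

1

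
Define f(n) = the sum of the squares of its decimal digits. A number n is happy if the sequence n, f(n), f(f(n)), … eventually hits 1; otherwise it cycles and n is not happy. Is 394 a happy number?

394 → 3² + 9² + 4² = 106
106 → 1² + 0² + 6² = 37
37 → 3² + 7² = 58
58 → 5² + 8² = 89
89 → 8² + 9² = 145
145 → 1² + 4² + 5² = 42
42 → 4² + 2² = 20
20 → 2² + 0² = 4
4 → 4² = 16
16 → 1² + 6² = 37  — 37 already seen; the sequence cycles without reaching 1.

not happy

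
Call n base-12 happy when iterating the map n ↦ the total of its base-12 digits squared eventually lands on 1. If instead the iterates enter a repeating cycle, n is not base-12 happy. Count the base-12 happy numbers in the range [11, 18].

1

11: 11 → 121 → 101 → 89 → 74 → 40 → 25 → 5 → 25  — not base-12 happy
12: 12 → 1  — base-12 happy
13: 13 → 2 → 4 → 16 → 17 → 26 → 8 → 64 → 41 → 34 → 104 → 128 → 164 → 66 → 61 → 26  — not base-12 happy
14: 14 → 5 → 25 → 5  — not base-12 happy
15: 15 → 10 → 100 → 80 → 100  — not base-12 happy
16: 16 → 17 → 26 → 8 → 64 → 41 → 34 → 104 → 128 → 164 → 66 → 61 → 26  — not base-12 happy
17: 17 → 26 → 8 → 64 → 41 → 34 → 104 → 128 → 164 → 66 → 61 → 26  — not base-12 happy
18: 18 → 37 → 10 → 100 → 80 → 100  — not base-12 happy
base-12 happy: 12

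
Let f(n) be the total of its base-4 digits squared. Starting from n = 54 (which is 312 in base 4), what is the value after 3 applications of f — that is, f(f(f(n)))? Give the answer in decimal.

54 = (3,1,2)_4 → 3² + 1² + 2² = 9 + 1 + 4 = 14
14 = (3,2)_4 → 3² + 2² = 9 + 4 = 13
13 = (3,1)_4 → 3² + 1² = 9 + 1 = 10

10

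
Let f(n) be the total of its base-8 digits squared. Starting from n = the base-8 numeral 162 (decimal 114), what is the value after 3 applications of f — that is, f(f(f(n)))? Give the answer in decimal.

13

114 = (1,6,2)_8 → 1² + 6² + 2² = 1 + 36 + 4 = 41
41 = (5,1)_8 → 5² + 1² = 25 + 1 = 26
26 = (3,2)_8 → 3² + 2² = 9 + 4 = 13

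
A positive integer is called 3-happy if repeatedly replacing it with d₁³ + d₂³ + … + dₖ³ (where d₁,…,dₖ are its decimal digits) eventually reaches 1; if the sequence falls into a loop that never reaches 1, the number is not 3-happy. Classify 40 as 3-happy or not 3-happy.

not 3-happy

40 → 64
64 → 280
280 → 520
520 → 133
133 → 55
55 → 250
250 → 133  — 133 already seen; the sequence cycles without reaching 1.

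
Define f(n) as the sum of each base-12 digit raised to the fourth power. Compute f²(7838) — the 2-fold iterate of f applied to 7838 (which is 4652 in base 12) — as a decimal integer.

7838 = (4,6,5,2)_12 → 4⁴ + 6⁴ + 5⁴ + 2⁴ = 2193
2193 = (1,3,2,9)_12 → 1⁴ + 3⁴ + 2⁴ + 9⁴ = 6659

6659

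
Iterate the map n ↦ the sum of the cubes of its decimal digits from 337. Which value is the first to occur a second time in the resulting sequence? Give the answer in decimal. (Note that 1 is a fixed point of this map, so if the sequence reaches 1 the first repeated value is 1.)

337 → 3³ + 3³ + 7³ = 397
397 → 3³ + 9³ + 7³ = 1099
1099 → 1³ + 0³ + 9³ + 9³ = 1459
1459 → 1³ + 4³ + 5³ + 9³ = 919
919 → 9³ + 1³ + 9³ = 1459  — 1459 already appeared earlier.

1459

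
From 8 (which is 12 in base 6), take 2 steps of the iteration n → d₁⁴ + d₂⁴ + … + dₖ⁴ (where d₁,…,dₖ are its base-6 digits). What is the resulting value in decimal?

641

8 = (1,2)_6 → 1⁴ + 2⁴ = 17
17 = (2,5)_6 → 2⁴ + 5⁴ = 641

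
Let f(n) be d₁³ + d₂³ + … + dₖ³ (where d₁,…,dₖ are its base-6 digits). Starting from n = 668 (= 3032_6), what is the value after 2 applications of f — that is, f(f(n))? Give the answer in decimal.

668 = (3,0,3,2)_6 → 3³ + 0³ + 3³ + 2³ = 62
62 = (1,4,2)_6 → 1³ + 4³ + 2³ = 73

73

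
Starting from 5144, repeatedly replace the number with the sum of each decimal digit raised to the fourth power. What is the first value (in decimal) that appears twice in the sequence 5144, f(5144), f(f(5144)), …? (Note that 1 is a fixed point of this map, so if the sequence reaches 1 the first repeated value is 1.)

5144 → 5⁴ + 1⁴ + 4⁴ + 4⁴ = 1138
1138 → 1⁴ + 1⁴ + 3⁴ + 8⁴ = 4179
4179 → 4⁴ + 1⁴ + 7⁴ + 9⁴ = 9219
9219 → 9⁴ + 2⁴ + 1⁴ + 9⁴ = 13139
13139 → 1⁴ + 3⁴ + 1⁴ + 3⁴ + 9⁴ = 6725
6725 → 6⁴ + 7⁴ + 2⁴ + 5⁴ = 4338
4338 → 4⁴ + 3⁴ + 3⁴ + 8⁴ = 4514
4514 → 4⁴ + 5⁴ + 1⁴ + 4⁴ = 1138  — 1138 already appeared earlier.

1138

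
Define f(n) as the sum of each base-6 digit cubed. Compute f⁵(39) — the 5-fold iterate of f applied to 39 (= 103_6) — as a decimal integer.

9

39 = (1,0,3)_6 → 28
28 = (4,4)_6 → 128
128 = (3,3,2)_6 → 62
62 = (1,4,2)_6 → 73
73 = (2,0,1)_6 → 9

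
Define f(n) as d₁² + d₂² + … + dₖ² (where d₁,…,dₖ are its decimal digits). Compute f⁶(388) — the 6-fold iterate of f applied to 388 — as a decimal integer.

388 → 3² + 8² + 8² = 9 + 64 + 64 = 137
137 → 1² + 3² + 7² = 1 + 9 + 49 = 59
59 → 5² + 9² = 25 + 81 = 106
106 → 1² + 0² + 6² = 1 + 0 + 36 = 37
37 → 3² + 7² = 9 + 49 = 58
58 → 5² + 8² = 25 + 64 = 89

89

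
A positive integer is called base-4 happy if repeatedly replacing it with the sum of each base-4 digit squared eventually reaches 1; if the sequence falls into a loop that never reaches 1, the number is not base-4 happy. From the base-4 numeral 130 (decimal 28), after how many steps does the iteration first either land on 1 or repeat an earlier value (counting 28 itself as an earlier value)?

28 = (1,3,0)_4 → 10
10 = (2,2)_4 → 8
8 = (2,0)_4 → 4
4 = (1,0)_4 → 1  — reached 1.
That took 4 steps.

4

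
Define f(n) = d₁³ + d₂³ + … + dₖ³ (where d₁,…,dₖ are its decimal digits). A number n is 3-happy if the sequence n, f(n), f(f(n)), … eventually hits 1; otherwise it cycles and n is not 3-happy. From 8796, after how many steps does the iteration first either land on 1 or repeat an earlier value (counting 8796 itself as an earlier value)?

4

8796 → 8³ + 7³ + 9³ + 6³ = 512 + 343 + 729 + 216 = 1800
1800 → 1³ + 8³ + 0³ + 0³ = 1 + 512 + 0 + 0 = 513
513 → 5³ + 1³ + 3³ = 125 + 1 + 27 = 153
153 → 1³ + 5³ + 3³ = 1 + 125 + 27 = 153  — 153 repeats.
That took 4 steps.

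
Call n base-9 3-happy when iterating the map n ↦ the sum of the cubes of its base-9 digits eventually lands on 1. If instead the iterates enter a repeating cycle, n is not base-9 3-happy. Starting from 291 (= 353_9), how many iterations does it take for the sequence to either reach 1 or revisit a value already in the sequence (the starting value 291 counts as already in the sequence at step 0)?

291 = (3,5,3)_9 → 3³ + 5³ + 3³ = 179
179 = (2,1,8)_9 → 2³ + 1³ + 8³ = 521
521 = (6,3,8)_9 → 6³ + 3³ + 8³ = 755
755 = (1,0,2,8)_9 → 1³ + 0³ + 2³ + 8³ = 521  — 521 repeats.
That took 4 steps.

4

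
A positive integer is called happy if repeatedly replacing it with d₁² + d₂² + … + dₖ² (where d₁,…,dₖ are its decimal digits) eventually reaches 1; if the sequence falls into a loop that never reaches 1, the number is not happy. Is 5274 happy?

5274 → 5² + 2² + 7² + 4² = 94
94 → 9² + 4² = 97
97 → 9² + 7² = 130
130 → 1² + 3² + 0² = 10
10 → 1² + 0² = 1  — reached 1.

happy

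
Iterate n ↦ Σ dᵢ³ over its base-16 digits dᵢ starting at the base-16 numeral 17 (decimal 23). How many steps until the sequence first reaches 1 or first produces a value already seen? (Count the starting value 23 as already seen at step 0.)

7

23 = (1,7)_16 → 1³ + 7³ = 1 + 343 = 344
344 = (1,5,8)_16 → 1³ + 5³ + 8³ = 1 + 125 + 512 = 638
638 = (2,7,14)_16 → 2³ + 7³ + 14³ = 8 + 343 + 2744 = 3095
3095 = (12,1,7)_16 → 12³ + 1³ + 7³ = 1728 + 1 + 343 = 2072
2072 = (8,1,8)_16 → 8³ + 1³ + 8³ = 512 + 1 + 512 = 1025
1025 = (4,0,1)_16 → 4³ + 0³ + 1³ = 64 + 0 + 1 = 65
65 = (4,1)_16 → 4³ + 1³ = 64 + 1 = 65  — 65 repeats.
That took 7 steps.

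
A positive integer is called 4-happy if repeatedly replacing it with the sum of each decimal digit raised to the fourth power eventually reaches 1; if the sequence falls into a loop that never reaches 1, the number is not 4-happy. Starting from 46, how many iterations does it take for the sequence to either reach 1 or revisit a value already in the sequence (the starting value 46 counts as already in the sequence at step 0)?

10

46 → 4⁴ + 6⁴ = 1552
1552 → 1⁴ + 5⁴ + 5⁴ + 2⁴ = 1267
1267 → 1⁴ + 2⁴ + 6⁴ + 7⁴ = 3714
3714 → 3⁴ + 7⁴ + 1⁴ + 4⁴ = 2739
2739 → 2⁴ + 7⁴ + 3⁴ + 9⁴ = 9059
9059 → 9⁴ + 0⁴ + 5⁴ + 9⁴ = 13747
13747 → 1⁴ + 3⁴ + 7⁴ + 4⁴ + 7⁴ = 5140
5140 → 5⁴ + 1⁴ + 4⁴ + 0⁴ = 882
882 → 8⁴ + 8⁴ + 2⁴ = 8208
8208 → 8⁴ + 2⁴ + 0⁴ + 8⁴ = 8208  — 8208 repeats.
That took 10 steps.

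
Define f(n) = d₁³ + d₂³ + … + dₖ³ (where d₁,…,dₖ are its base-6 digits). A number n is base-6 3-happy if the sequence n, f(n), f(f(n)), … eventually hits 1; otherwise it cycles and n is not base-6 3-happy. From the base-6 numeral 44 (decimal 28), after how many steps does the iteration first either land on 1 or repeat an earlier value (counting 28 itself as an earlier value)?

5

28 = (4,4)_6 → 4³ + 4³ = 64 + 64 = 128
128 = (3,3,2)_6 → 3³ + 3³ + 2³ = 27 + 27 + 8 = 62
62 = (1,4,2)_6 → 1³ + 4³ + 2³ = 1 + 64 + 8 = 73
73 = (2,0,1)_6 → 2³ + 0³ + 1³ = 8 + 0 + 1 = 9
9 = (1,3)_6 → 1³ + 3³ = 1 + 27 = 28  — 28 repeats.
That took 5 steps.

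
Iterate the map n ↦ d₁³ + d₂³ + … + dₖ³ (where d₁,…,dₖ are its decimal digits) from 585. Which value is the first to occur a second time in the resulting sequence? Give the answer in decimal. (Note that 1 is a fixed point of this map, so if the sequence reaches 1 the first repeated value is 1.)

585 → 5³ + 8³ + 5³ = 125 + 512 + 125 = 762
762 → 7³ + 6³ + 2³ = 343 + 216 + 8 = 567
567 → 5³ + 6³ + 7³ = 125 + 216 + 343 = 684
684 → 6³ + 8³ + 4³ = 216 + 512 + 64 = 792
792 → 7³ + 9³ + 2³ = 343 + 729 + 8 = 1080
1080 → 1³ + 0³ + 8³ + 0³ = 1 + 0 + 512 + 0 = 513
513 → 5³ + 1³ + 3³ = 125 + 1 + 27 = 153
153 → 1³ + 5³ + 3³ = 1 + 125 + 27 = 153  — 153 already appeared earlier.

153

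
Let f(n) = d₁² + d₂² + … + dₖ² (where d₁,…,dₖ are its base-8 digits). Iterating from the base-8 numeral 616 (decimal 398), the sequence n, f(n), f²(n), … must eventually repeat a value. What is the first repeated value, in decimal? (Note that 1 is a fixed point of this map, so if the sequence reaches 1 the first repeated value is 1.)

398 = (6,1,6)_8 → 6² + 1² + 6² = 73
73 = (1,1,1)_8 → 1² + 1² + 1² = 3
3 = (3)_8 → 3² = 9
9 = (1,1)_8 → 1² + 1² = 2
2 = (2)_8 → 2² = 4
4 = (4)_8 → 4² = 16
16 = (2,0)_8 → 2² + 0² = 4  — 4 already appeared earlier.

4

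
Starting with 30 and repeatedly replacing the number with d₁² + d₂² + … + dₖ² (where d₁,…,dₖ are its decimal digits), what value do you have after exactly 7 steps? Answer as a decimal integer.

30 → 9
9 → 81
81 → 65
65 → 61
61 → 37
37 → 58
58 → 89

89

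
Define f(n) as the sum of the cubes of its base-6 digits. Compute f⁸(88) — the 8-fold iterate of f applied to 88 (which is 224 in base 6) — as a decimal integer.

88 = (2,2,4)_6 → 2³ + 2³ + 4³ = 8 + 8 + 64 = 80
80 = (2,1,2)_6 → 2³ + 1³ + 2³ = 8 + 1 + 8 = 17
17 = (2,5)_6 → 2³ + 5³ = 8 + 125 = 133
133 = (3,4,1)_6 → 3³ + 4³ + 1³ = 27 + 64 + 1 = 92
92 = (2,3,2)_6 → 2³ + 3³ + 2³ = 8 + 27 + 8 = 43
43 = (1,1,1)_6 → 1³ + 1³ + 1³ = 1 + 1 + 1 = 3
3 = (3)_6 → 3³ = 27
27 = (4,3)_6 → 4³ + 3³ = 64 + 27 = 91

91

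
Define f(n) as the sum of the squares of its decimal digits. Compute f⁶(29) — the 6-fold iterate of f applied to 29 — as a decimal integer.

29 → 2² + 9² = 4 + 81 = 85
85 → 8² + 5² = 64 + 25 = 89
89 → 8² + 9² = 64 + 81 = 145
145 → 1² + 4² + 5² = 1 + 16 + 25 = 42
42 → 4² + 2² = 16 + 4 = 20
20 → 2² + 0² = 4 + 0 = 4

4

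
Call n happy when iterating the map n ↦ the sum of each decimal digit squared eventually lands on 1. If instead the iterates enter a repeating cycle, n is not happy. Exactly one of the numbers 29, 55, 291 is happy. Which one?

29: 29 → 85 → 89 → 145 → 42 → 20 → 4 → 16 → 37 → 58 → 89  — repeats 89 (not happy)
55: 55 → 50 → 25 → 29 → 85 → 89 → 145 → 42 → 20 → 4 → 16 → 37 → 58 → 89  — repeats 89 (not happy)
291: 291 → 86 → 100 → 1  — reaches 1 (happy)

291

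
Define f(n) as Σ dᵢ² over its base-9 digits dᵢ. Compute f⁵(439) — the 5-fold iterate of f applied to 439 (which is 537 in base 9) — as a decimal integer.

439 = (5,3,7)_9 → 5² + 3² + 7² = 25 + 9 + 49 = 83
83 = (1,0,2)_9 → 1² + 0² + 2² = 1 + 0 + 4 = 5
5 = (5)_9 → 5² = 25
25 = (2,7)_9 → 2² + 7² = 4 + 49 = 53
53 = (5,8)_9 → 5² + 8² = 25 + 64 = 89

89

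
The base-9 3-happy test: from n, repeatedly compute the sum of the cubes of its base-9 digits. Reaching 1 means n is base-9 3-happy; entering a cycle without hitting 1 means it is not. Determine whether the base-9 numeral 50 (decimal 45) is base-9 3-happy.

45 = (5,0)_9 → 5³ + 0³ = 125
125 = (1,4,8)_9 → 1³ + 4³ + 8³ = 577
577 = (7,1,1)_9 → 7³ + 1³ + 1³ = 345
345 = (4,2,3)_9 → 4³ + 2³ + 3³ = 99
99 = (1,2,0)_9 → 1³ + 2³ + 0³ = 9
9 = (1,0)_9 → 1³ + 0³ = 1  — reached 1.

base-9 3-happy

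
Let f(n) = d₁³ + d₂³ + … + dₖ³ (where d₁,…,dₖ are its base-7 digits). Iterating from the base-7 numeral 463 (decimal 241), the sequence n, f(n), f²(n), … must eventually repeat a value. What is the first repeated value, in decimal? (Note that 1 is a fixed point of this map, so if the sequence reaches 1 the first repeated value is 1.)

1

241 = (4,6,3)_7 → 4³ + 6³ + 3³ = 64 + 216 + 27 = 307
307 = (6,1,6)_7 → 6³ + 1³ + 6³ = 216 + 1 + 216 = 433
433 = (1,1,5,6)_7 → 1³ + 1³ + 5³ + 6³ = 1 + 1 + 125 + 216 = 343
343 = (1,0,0,0)_7 → 1³ + 0³ + 0³ + 0³ = 1 + 0 + 0 + 0 = 1  — reached the fixed point 1.
1 → 1, so 1 is the first repeated value.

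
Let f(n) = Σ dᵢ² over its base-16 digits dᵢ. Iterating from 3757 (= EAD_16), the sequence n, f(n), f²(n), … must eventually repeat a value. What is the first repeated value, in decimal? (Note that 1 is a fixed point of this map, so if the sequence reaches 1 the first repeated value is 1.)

169

3757 = (14,10,13)_16 → 465
465 = (1,13,1)_16 → 171
171 = (10,11)_16 → 221
221 = (13,13)_16 → 338
338 = (1,5,2)_16 → 30
30 = (1,14)_16 → 197
197 = (12,5)_16 → 169
169 = (10,9)_16 → 181
181 = (11,5)_16 → 146
146 = (9,2)_16 → 85
85 = (5,5)_16 → 50
50 = (3,2)_16 → 13
13 = (13)_16 → 169  — 169 already appeared earlier.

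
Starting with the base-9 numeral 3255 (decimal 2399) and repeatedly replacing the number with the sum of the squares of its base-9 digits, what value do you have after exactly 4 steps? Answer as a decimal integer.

2399 = (3,2,5,5)_9 → 3² + 2² + 5² + 5² = 63
63 = (7,0)_9 → 7² + 0² = 49
49 = (5,4)_9 → 5² + 4² = 41
41 = (4,5)_9 → 4² + 5² = 41

41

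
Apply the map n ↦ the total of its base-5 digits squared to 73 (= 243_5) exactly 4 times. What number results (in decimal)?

13

73 = (2,4,3)_5 → 2² + 4² + 3² = 4 + 16 + 9 = 29
29 = (1,0,4)_5 → 1² + 0² + 4² = 1 + 0 + 16 = 17
17 = (3,2)_5 → 3² + 2² = 9 + 4 = 13
13 = (2,3)_5 → 2² + 3² = 4 + 9 = 13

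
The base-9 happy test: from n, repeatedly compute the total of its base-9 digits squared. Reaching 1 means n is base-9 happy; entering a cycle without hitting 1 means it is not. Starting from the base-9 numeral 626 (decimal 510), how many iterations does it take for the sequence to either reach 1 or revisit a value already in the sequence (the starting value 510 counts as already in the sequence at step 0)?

9

510 = (6,2,6)_9 → 76
76 = (8,4)_9 → 80
80 = (8,8)_9 → 128
128 = (1,5,2)_9 → 30
30 = (3,3)_9 → 18
18 = (2,0)_9 → 4
4 = (4)_9 → 16
16 = (1,7)_9 → 50
50 = (5,5)_9 → 50  — 50 repeats.
That took 9 steps.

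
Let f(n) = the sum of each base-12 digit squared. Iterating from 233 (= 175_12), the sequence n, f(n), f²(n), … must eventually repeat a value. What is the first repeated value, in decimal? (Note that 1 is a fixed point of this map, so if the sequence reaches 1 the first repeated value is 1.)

50

233 = (1,7,5)_12 → 75
75 = (6,3)_12 → 45
45 = (3,9)_12 → 90
90 = (7,6)_12 → 85
85 = (7,1)_12 → 50
50 = (4,2)_12 → 20
20 = (1,8)_12 → 65
65 = (5,5)_12 → 50  — 50 already appeared earlier.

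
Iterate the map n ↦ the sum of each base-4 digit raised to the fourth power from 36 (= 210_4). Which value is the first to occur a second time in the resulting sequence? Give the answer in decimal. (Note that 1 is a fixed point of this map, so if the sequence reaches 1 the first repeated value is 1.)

1

36 = (2,1,0)_4 → 2⁴ + 1⁴ + 0⁴ = 17
17 = (1,0,1)_4 → 1⁴ + 0⁴ + 1⁴ = 2
2 = (2)_4 → 2⁴ = 16
16 = (1,0,0)_4 → 1⁴ + 0⁴ + 0⁴ = 1  — reached the fixed point 1.
1 → 1, so 1 is the first repeated value.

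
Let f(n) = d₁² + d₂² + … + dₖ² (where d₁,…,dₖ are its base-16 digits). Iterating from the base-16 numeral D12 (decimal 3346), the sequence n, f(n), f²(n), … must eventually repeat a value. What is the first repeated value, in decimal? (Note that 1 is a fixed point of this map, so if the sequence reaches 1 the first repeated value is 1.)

3346 = (13,1,2)_16 → 174
174 = (10,14)_16 → 296
296 = (1,2,8)_16 → 69
69 = (4,5)_16 → 41
41 = (2,9)_16 → 85
85 = (5,5)_16 → 50
50 = (3,2)_16 → 13
13 = (13)_16 → 169
169 = (10,9)_16 → 181
181 = (11,5)_16 → 146
146 = (9,2)_16 → 85  — 85 already appeared earlier.

85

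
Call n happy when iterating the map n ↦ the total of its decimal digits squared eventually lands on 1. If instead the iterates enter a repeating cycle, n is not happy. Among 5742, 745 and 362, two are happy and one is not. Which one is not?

745

5742: 5742 → 94 → 97 → 130 → 10 → 1  — reaches 1 (happy)
745: 745 → 90 → 81 → 65 → 61 → 37 → 58 → 89 → 145 → 42 → 20 → 4 → 16 → 37  — repeats 37 (not happy)
362: 362 → 49 → 97 → 130 → 10 → 1  — reaches 1 (happy)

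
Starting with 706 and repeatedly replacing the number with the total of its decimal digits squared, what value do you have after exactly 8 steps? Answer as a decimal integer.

706 → 7² + 0² + 6² = 85
85 → 8² + 5² = 89
89 → 8² + 9² = 145
145 → 1² + 4² + 5² = 42
42 → 4² + 2² = 20
20 → 2² + 0² = 4
4 → 4² = 16
16 → 1² + 6² = 37

37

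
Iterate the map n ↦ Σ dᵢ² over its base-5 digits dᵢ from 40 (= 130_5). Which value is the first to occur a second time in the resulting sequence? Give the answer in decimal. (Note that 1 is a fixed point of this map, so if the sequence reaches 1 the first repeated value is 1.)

10

40 = (1,3,0)_5 → 1² + 3² + 0² = 10
10 = (2,0)_5 → 2² + 0² = 4
4 = (4)_5 → 4² = 16
16 = (3,1)_5 → 3² + 1² = 10  — 10 already appeared earlier.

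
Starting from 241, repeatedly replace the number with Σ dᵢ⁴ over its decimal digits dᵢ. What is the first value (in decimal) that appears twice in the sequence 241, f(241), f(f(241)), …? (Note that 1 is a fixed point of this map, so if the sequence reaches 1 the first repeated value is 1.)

241 → 2⁴ + 4⁴ + 1⁴ = 16 + 256 + 1 = 273
273 → 2⁴ + 7⁴ + 3⁴ = 16 + 2401 + 81 = 2498
2498 → 2⁴ + 4⁴ + 9⁴ + 8⁴ = 16 + 256 + 6561 + 4096 = 10929
10929 → 1⁴ + 0⁴ + 9⁴ + 2⁴ + 9⁴ = 1 + 0 + 6561 + 16 + 6561 = 13139
13139 → 1⁴ + 3⁴ + 1⁴ + 3⁴ + 9⁴ = 1 + 81 + 1 + 81 + 6561 = 6725
6725 → 6⁴ + 7⁴ + 2⁴ + 5⁴ = 1296 + 2401 + 16 + 625 = 4338
4338 → 4⁴ + 3⁴ + 3⁴ + 8⁴ = 256 + 81 + 81 + 4096 = 4514
4514 → 4⁴ + 5⁴ + 1⁴ + 4⁴ = 256 + 625 + 1 + 256 = 1138
1138 → 1⁴ + 1⁴ + 3⁴ + 8⁴ = 1 + 1 + 81 + 4096 = 4179
4179 → 4⁴ + 1⁴ + 7⁴ + 9⁴ = 256 + 1 + 2401 + 6561 = 9219
9219 → 9⁴ + 2⁴ + 1⁴ + 9⁴ = 6561 + 16 + 1 + 6561 = 13139  — 13139 already appeared earlier.

13139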